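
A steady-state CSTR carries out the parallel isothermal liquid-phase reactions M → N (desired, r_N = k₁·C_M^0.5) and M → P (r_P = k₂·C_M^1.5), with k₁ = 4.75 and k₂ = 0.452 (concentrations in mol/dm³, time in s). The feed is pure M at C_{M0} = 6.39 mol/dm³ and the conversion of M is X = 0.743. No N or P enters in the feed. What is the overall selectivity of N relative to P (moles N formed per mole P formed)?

6.40

Exit C_M = C_{M0}(1−X) = 6.39×0.257 = 1.642 mol/dm³.
Rates in a CSTR are evaluated at the outlet concentration: r_N = 4.75×1.642^0.5 = 6.087, r_P = 0.452×1.642^1.5 = 0.9512.
Overall selectivity = C_N/C_P = r_Nτ/(r_Pτ) = r_N/r_P = 6.40.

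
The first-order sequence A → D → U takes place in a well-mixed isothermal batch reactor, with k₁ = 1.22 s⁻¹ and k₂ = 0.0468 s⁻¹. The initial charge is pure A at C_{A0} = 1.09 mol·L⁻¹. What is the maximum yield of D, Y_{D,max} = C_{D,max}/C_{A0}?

For a first-order series the maximum intermediate yield is C_{D,max}/C_{A0} = (k₁/k₂)^[k₂/(k₂−k₁)].
= (1.22/0.0468)^(0.0468/(0.0468−1.22)) = (26.07)^(-0.03989) = 0.8780.

0.878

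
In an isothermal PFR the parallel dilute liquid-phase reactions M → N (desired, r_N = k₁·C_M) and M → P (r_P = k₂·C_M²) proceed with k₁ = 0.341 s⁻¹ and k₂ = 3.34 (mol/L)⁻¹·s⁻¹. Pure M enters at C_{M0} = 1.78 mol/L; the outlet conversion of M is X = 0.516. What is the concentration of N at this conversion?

C_M = C_{M0}(1−X) = 0.8615 mol/L.
Along a PFR/batch, dC_N/dC_M = −r_N/(r_N+r_P) = −k₁/(k₁+k₂·C_M).
Integrating from C_{M0} to C_M: C_N = (0.341/3.34)·ln[(0.341+3.34·1.78)/(0.341+3.34·0.862)] = 0.1021·ln(6.286/3.218) = 0.06835 mol/L.

0.0683 mol/L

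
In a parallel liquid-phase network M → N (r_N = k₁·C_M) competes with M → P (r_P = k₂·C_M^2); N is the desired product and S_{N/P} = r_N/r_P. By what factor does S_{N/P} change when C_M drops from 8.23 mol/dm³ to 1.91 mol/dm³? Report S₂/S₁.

S_{N/P} = (k₁/k₂)·C_M⁻¹, so S₂/S₁ = (C_{M,2}/C_{M,1})⁻¹.
= 8.23/1.91 = 4.31.
Selectivity toward N rises as C_M falls — low-concentration operation is favoured.

4.31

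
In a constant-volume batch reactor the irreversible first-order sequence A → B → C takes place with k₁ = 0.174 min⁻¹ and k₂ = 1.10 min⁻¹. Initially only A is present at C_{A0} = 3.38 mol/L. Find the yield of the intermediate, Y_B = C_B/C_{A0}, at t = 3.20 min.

Solving the coupled first-order balances gives C_B(t) = [k₁/(k₂−k₁)]·C_{A0}·(e^(−k₁t) − e^(−k₂t)).
e^(−k₁t) = e^(−0.174×3.20) = e^(−0.5568) = 0.5730; e^(−k₂t) = e^(−3.520) = 0.02960.
C_B = 0.174×3.38/(1.10−0.174) × (0.5730−0.02960) = 0.6351×0.5434 = 0.3451 mol/L.
Y_B = C_B/C_{A0} = 0.3451/3.38 = 0.102.

0.102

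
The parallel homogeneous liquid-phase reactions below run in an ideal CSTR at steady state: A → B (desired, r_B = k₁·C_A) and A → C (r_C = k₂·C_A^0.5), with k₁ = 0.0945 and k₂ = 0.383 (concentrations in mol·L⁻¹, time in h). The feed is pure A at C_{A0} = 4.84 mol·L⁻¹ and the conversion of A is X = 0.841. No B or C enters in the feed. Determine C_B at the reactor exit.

Exit C_A = C_{A0}(1−X) = 4.84×0.159 = 0.7696 mol·L⁻¹.
Rates in a CSTR are evaluated at the outlet concentration: r_B = 0.0945×0.7696 = 0.07272, r_C = 0.383×0.7696^0.5 = 0.3360.
Fraction of consumed A going to B: r_B/(r_B+r_C) = 0.1779.
C_B = 0.1779·C_{A0}·X = 0.1779×4.84×0.841 = 0.724 mol·L⁻¹.

0.724 mol·L⁻¹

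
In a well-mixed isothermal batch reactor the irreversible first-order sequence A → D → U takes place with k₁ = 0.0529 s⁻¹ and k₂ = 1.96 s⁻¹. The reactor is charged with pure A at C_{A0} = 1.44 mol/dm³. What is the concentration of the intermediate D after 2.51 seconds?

0.0347 mol/dm³

The intermediate concentration in a first-order A→B→C sequence is C_D = k₁C_{A0}(e^(−k₁t) − e^(−k₂t))/(k₂−k₁).
e^(−k₁t) = e^(−0.0529×2.51) = e^(−0.1328) = 0.8757; e^(−k₂t) = e^(−4.920) = 0.007302.
C_D = 0.0529×1.44/(1.96−0.0529) × (0.8757−0.007302) = 0.03994×0.8684 = 0.03469 mol/dm³.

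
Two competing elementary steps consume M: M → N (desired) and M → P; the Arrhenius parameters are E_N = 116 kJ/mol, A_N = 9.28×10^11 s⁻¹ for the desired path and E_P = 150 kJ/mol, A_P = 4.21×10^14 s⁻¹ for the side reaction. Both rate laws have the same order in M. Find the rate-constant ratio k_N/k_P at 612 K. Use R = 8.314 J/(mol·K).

1.76

With equal orders, S_{N/P} = k_N/k_P = (A_N/A_P)·exp[(E_P−E_N)/(RT)].
(E_P−E_N)/(RT) = (150−116)×10³/(8.314×612) = 34000/5088 = 6.682.
k_N/k_P = (9.28×10^11/4.21×10^14)·exp(6.682) = 0.002204 × 798.0 = 1.76.
Since E_N < E_P, lowering the temperature improves selectivity toward N.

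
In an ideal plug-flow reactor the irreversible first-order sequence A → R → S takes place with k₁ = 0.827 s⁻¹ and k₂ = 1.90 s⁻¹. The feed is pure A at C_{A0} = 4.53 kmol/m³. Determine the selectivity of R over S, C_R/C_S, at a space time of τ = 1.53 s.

0.323

The intermediate concentration in a first-order A→B→C sequence is C_R = k₁C_{A0}(e^(−k₁τ) − e^(−k₂τ))/(k₂−k₁).
e^(−k₁τ) = e^(−0.827×1.53) = e^(−1.265) = 0.2822; e^(−k₂τ) = e^(−2.907) = 0.05464.
C_R = 0.827×4.53/(1.90−0.827) × (0.2822−0.05464) = 3.491×0.2275 = 0.7943 kmol/m³.
C_A = C_{A0}e^(−k₁τ) = 1.278 kmol/m³, so C_S = C_{A0}−C_A−C_R = 2.458 kmol/m³; C_R/C_S = 0.323.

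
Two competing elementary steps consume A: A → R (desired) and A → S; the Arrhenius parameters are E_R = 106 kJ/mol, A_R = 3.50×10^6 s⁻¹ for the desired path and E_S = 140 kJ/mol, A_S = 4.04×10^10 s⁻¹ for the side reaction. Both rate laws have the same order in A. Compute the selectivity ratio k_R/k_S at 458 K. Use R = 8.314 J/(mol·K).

k_R/k_S = (A_R/A_S)·exp[−(E_R−E_S)/(RT)] = (A_R/A_S)·exp[(E_S−E_R)/(RT)].
(E_S−E_R)/(RT) = (140−106)×10³/(8.314×458) = 34000/3808 = 8.929.
k_R/k_S = (3.50×10^6/4.04×10^10)·exp(8.929) = 8.663×10^-5 × 7548 = 0.654.
Since E_R < E_S, lowering the temperature improves selectivity toward R.

0.654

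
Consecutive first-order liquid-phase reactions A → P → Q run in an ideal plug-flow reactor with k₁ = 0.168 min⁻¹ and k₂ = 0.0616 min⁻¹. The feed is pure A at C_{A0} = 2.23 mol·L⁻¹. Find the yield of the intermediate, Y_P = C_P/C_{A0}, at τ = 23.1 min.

0.348

For first-order series with pure A initially, C_P(τ) = k₁C_{A0}/(k₂−k₁)·(e^(−k₁τ) − e^(−k₂τ)).
e^(−k₁τ) = e^(−0.168×23.1) = e^(−3.881) = 0.02063; e^(−k₂τ) = e^(−1.423) = 0.2410.
C_P = 0.168×2.23/(0.0616−0.168) × (0.02063−0.2410) = (-3.521)×(-0.2204) = 0.7759 mol·L⁻¹.
Y_P = C_P/C_{A0} = 0.7759/2.23 = 0.348.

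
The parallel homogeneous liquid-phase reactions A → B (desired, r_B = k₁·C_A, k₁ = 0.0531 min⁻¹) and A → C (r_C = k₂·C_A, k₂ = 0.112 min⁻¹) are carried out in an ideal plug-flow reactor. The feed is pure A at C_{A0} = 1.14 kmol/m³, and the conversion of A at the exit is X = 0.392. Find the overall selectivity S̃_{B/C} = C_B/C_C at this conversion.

0.474

C_A = C_{A0}(1−X) = 0.6931 kmol/m³.
Both paths are first order in A, so the instantaneous fraction to B is constant: dC_B/d(−C_A) = k₁/(k₁+k₂) = 0.3216.
C_B = 0.3216·(C_{A0}−C_A) = 0.3216×0.4469 = 0.144 kmol/m³.
C_C = (C_{A0}−C_A)−C_B = 0.3032 kmol/m³; S̃_{B/C} = 0.1437/0.3032 = 0.474.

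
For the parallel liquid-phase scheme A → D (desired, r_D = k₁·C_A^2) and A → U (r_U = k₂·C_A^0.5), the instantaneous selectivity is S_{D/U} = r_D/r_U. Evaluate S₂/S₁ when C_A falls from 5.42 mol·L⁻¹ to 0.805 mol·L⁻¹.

0.0572

S_{D/U} = (k₁/k₂)·C_A^1.5, so S₂/S₁ = (C_{A,2}/C_{A,1})^1.5.
= (0.805/5.42)^1.5 = (0.1485)^1.5 = 0.0572.
Selectivity toward D falls as C_A falls — high-concentration operation is favoured.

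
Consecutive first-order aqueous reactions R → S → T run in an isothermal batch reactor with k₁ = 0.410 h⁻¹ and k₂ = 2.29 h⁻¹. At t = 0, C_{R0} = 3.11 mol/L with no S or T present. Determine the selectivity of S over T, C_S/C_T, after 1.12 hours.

The intermediate concentration in a first-order A→B→C sequence is C_S = k₁C_{R0}(e^(−k₁t) − e^(−k₂t))/(k₂−k₁).
e^(−k₁t) = e^(−0.410×1.12) = e^(−0.4592) = 0.6318; e^(−k₂t) = e^(−2.565) = 0.07693.
C_S = 0.410×3.11/(2.29−0.410) × (0.6318−0.07693) = 0.6782×0.5549 = 0.3763 mol/L.
C_R = C_{R0}e^(−k₁t) = 1.965 mol/L, so C_T = C_{R0}−C_R−C_S = 0.7688 mol/L; C_S/C_T = 0.489.

0.489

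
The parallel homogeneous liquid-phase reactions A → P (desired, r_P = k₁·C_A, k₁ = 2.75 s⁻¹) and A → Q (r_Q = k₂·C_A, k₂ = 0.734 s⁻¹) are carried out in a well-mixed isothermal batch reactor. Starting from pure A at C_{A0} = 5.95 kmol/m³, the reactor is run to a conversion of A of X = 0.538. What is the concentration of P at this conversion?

2.53 kmol/m³

C_A = C_{A0}(1−X) = 2.749 kmol/m³.
Both paths are first order in A, so the instantaneous fraction to P is constant: dC_P/d(−C_A) = k₁/(k₁+k₂) = 0.7893.
C_P = 0.7893·(C_{A0}−C_A) = 0.7893×3.201 = 2.53 kmol/m³.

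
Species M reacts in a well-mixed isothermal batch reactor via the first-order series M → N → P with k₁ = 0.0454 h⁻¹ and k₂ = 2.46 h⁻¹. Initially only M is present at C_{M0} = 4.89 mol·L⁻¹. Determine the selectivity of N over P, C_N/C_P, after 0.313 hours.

2.30

Solving the coupled first-order balances gives C_N(t) = [k₁/(k₂−k₁)]·C_{M0}·(e^(−k₁t) − e^(−k₂t)).
e^(−k₁t) = e^(−0.0454×0.313) = e^(−0.01421) = 0.9859; e^(−k₂t) = e^(−0.7700) = 0.4630.
C_N = 0.0454×4.89/(2.46−0.0454) × (0.9859−0.4630) = 0.09194×0.5229 = 0.04807 mol·L⁻¹.
C_M = C_{M0}e^(−k₁t) = 4.821 mol·L⁻¹, so C_P = C_{M0}−C_M−C_N = 0.02092 mol·L⁻¹; C_N/C_P = 2.30.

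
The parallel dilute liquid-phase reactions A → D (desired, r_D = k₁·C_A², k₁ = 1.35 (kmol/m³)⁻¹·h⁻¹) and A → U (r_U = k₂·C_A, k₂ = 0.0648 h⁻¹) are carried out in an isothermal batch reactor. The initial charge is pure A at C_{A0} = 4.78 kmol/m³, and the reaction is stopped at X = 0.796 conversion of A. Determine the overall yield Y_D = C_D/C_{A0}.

C_A = C_{A0}(1−X) = 0.9751 kmol/m³.
Along a PFR/batch, dC_U/dC_A = −r_U/(r_D+r_U) = −k₂/(k₂+k₁·C_A).
Integrating from C_{A0} to C_A: C_U = (0.0648/1.35)·ln[(0.0648+1.35·4.78)/(0.0648+1.35·0.975)] = 0.04800·ln(6.518/1.381) = 0.07448 kmol/m³.
Then C_D = (C_{A0}−C_A) − C_U = 3.805 − 0.07448 = 3.730 kmol/m³.
Y_D = C_D/C_{A0} = 3.730/4.78 = 0.780.

0.780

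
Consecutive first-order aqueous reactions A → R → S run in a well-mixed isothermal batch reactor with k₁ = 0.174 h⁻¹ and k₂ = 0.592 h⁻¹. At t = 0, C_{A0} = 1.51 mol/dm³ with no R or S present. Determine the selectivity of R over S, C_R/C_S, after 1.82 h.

For first-order series with pure A initially, C_R(t) = k₁C_{A0}/(k₂−k₁)·(e^(−k₁t) − e^(−k₂t)).
e^(−k₁t) = e^(−0.174×1.82) = e^(−0.3167) = 0.7286; e^(−k₂t) = e^(−1.077) = 0.3405.
C_R = 0.174×1.51/(0.592−0.174) × (0.7286−0.3405) = 0.6286×0.3881 = 0.2439 mol/dm³.
C_A = C_{A0}e^(−k₁t) = 1.100 mol/dm³, so C_S = C_{A0}−C_A−C_R = 0.1659 mol/dm³; C_R/C_S = 1.47.

1.47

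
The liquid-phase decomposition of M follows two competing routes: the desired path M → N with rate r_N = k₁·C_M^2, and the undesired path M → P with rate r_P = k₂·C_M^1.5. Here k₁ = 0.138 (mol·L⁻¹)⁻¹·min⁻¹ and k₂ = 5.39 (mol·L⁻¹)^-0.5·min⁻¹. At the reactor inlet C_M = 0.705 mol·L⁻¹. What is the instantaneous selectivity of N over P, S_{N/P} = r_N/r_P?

S_{N/P} = r_N/r_P = (k₁·C_M^2)/(k₂·C_M^1.5) = (k₁/k₂)·C_M^0.5.
= (0.138×0.7050^2) / (5.39×0.7050^1.5) = 0.06859/3.191 = 0.0215.
Since the desired path is higher order in M, keeping C_M high (PFR or concentrated feed) favours N.

0.0215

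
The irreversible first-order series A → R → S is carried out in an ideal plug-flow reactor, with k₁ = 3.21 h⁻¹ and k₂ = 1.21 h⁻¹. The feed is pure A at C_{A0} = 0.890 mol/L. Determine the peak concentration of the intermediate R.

0.493 mol/L

Evaluating C_R at τ_opt = ln(k₂/k₁)/(k₂−k₁) gives C_{R,max}/C_{A0} = (k₁/k₂)^[k₂/(k₂−k₁)].
= (3.21/1.21)^(1.21/(1.21−3.21)) = (2.653)^(-0.6050) = 0.5542.
C_{R,max} = 0.5542×0.890 = 0.493 mol/L.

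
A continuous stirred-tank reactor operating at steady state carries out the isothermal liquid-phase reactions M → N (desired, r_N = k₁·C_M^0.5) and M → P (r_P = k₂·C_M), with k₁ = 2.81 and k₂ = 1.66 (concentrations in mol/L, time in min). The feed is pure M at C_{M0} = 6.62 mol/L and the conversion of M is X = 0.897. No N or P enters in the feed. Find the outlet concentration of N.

3.99 mol/L

Exit C_M = C_{M0}(1−X) = 6.62×0.103 = 0.6819 mol/L.
In a CSTR the entire volume is at exit conditions, so r_N = 2.81×0.6819^0.5 = 2.320 and r_P = 1.66×0.6819 = 1.132.
Fraction of consumed M going to N: r_N/(r_N+r_P) = 0.6721.
C_N = 0.6721·C_{M0}·X = 0.6721×6.62×0.897 = 3.99 mol/L.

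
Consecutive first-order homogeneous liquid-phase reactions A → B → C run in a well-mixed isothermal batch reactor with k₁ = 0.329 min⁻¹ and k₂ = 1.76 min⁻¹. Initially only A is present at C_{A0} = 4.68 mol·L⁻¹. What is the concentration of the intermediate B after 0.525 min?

0.478 mol·L⁻¹

Solving the coupled first-order balances gives C_B(t) = [k₁/(k₂−k₁)]·C_{A0}·(e^(−k₁t) − e^(−k₂t)).
e^(−k₁t) = e^(−0.329×0.525) = e^(−0.1727) = 0.8414; e^(−k₂t) = e^(−0.9240) = 0.3969.
C_B = 0.329×4.68/(1.76−0.329) × (0.8414−0.3969) = 1.076×0.4444 = 0.4782 mol·L⁻¹.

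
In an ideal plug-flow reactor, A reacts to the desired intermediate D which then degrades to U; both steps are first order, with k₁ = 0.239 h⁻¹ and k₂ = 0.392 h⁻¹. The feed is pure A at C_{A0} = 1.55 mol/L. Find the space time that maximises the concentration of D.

3.23 h

The intermediate peaks when r₁ = r₂, i.e. k₁e^(−k₁τ) = k₂e^(−k₂τ), giving τ_opt = ln(k₂/k₁)/(k₂−k₁).
= ln(0.392/0.239)/(0.392−0.239) = ln(1.640)/0.1530 = 0.4948/0.1530 = 3.23 h.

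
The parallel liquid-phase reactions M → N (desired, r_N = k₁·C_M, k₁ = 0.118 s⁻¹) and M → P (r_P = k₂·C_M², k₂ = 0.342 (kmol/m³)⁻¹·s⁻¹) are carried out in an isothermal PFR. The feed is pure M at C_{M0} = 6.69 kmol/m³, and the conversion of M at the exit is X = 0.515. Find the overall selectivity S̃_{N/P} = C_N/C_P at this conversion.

0.0722

C_M = C_{M0}(1−X) = 3.245 kmol/m³.
Along a PFR/batch, dC_N/dC_M = −r_N/(r_N+r_P) = −k₁/(k₁+k₂·C_M).
Integrating from C_{M0} to C_M: C_N = (0.118/0.342)·ln[(0.118+0.342·6.69)/(0.118+0.342·3.24)] = 0.3450·ln(2.406/1.228) = 0.2321 kmol/m³.
C_P = (C_{M0}−C_M)−C_N = 3.213 kmol/m³; S̃_{N/P} = 0.2321/3.213 = 0.0722.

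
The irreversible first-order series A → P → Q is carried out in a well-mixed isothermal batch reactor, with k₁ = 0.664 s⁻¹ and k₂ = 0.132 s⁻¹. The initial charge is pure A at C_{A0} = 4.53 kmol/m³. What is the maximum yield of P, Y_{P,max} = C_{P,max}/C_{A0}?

For a first-order series the maximum intermediate yield is C_{P,max}/C_{A0} = (k₁/k₂)^[k₂/(k₂−k₁)].
= (0.664/0.132)^(0.132/(0.132−0.664)) = (5.030)^(-0.2481) = 0.6698.

0.670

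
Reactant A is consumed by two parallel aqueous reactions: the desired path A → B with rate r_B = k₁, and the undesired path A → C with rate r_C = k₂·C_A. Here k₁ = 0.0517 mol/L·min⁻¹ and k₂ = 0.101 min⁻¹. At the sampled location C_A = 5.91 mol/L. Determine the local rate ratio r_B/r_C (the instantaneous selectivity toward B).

0.0866

S_{B/C} = r_B/r_C = (k₁)/(k₂·C_A) = (k₁/k₂)·C_A⁻¹.
= (0.0517) / (0.101×5.910) = 0.05170/0.5969 = 0.0866.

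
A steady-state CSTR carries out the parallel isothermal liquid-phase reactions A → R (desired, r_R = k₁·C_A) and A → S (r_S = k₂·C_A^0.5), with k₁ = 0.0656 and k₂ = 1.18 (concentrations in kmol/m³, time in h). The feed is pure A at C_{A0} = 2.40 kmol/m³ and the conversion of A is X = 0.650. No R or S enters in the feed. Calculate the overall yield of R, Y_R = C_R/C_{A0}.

Exit C_A = C_{A0}(1−X) = 2.40×0.350 = 0.8400 kmol/m³.
In a CSTR the entire volume is at exit conditions, so r_R = 0.0656×0.8400 = 0.05510 and r_S = 1.18×0.8400^0.5 = 1.081.
Fraction of consumed A going to R: r_R/(r_R+r_S) = 0.04848.
C_R = 0.04848·C_{A0}·X = 0.04848×2.40×0.650 = 0.0756 kmol/m³; Y_R = C_R/C_{A0} = 0.0315.

0.0315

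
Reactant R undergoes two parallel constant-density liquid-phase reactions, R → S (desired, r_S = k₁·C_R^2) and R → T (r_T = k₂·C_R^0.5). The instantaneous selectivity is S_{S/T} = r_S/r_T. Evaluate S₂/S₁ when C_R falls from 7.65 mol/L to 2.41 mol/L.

S_{S/T} = (k₁/k₂)·C_R^1.5, so S₂/S₁ = (C_{R,2}/C_{R,1})^1.5.
= (2.41/7.65)^1.5 = (0.3150)^1.5 = 0.177.
Selectivity toward S falls as C_R falls — high-concentration operation is favoured.

0.177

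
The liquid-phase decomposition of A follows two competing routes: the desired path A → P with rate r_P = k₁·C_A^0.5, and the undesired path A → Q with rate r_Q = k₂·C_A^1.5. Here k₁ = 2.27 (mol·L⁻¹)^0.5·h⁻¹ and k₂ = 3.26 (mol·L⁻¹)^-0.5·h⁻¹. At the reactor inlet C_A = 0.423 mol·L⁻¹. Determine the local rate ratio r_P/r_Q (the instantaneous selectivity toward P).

1.65

S_{P/Q} = r_P/r_Q = (k₁·C_A^0.5)/(k₂·C_A^1.5) = (k₁/k₂)·C_A⁻¹.
= (2.27×0.4230^0.5) / (3.26×0.4230^1.5) = 1.476/0.8969 = 1.65.
The undesired path is higher order in A, so low C_A (CSTR or dilute feed) favours P.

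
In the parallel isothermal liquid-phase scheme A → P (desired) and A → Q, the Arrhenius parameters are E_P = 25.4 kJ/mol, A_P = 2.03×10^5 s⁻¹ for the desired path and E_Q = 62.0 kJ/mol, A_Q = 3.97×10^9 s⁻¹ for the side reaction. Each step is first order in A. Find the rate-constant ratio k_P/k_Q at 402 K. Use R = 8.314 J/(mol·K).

2.91

Since both paths have the same order in A, the concentration cancels and S_{P/Q} = k_P/k_Q = (A_P/A_Q)·exp[(E_Q−E_P)/(RT)].
(E_Q−E_P)/(RT) = (62.0−25.4)×10³/(8.314×402) = 36600/3342 = 10.95.
k_P/k_Q = (2.03×10^5/3.97×10^9)·exp(10.95) = 5.113×10^-5 × 56998 = 2.91.
Since E_P < E_Q, lowering the temperature improves selectivity toward P.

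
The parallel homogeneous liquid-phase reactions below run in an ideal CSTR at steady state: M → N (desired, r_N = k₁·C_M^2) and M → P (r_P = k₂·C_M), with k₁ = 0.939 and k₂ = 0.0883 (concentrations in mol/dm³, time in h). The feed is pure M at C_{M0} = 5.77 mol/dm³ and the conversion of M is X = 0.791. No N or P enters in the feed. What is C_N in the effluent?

Exit C_M = C_{M0}(1−X) = 5.77×0.209 = 1.206 mol/dm³.
A CSTR operates uniformly at the exit composition, giving r_N = 1.366 and r_P = 0.1065 (each k·C_M^n at C_M = 1.206).
Fraction of consumed M going to N: r_N/(r_N+r_P) = 0.9277.
C_N = 0.9277·C_{M0}·X = 0.9277×5.77×0.791 = 4.23 mol/dm³.

4.23 mol/dm³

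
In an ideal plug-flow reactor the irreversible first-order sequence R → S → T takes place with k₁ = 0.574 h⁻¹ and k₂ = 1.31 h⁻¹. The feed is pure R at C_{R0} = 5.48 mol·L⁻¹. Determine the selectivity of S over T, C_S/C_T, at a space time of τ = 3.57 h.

0.120

For first-order series with pure R initially, C_S(τ) = k₁C_{R0}/(k₂−k₁)·(e^(−k₁τ) − e^(−k₂τ)).
e^(−k₁τ) = e^(−0.574×3.57) = e^(−2.049) = 0.1288; e^(−k₂τ) = e^(−4.677) = 0.009310.
C_S = 0.574×5.48/(1.31−0.574) × (0.1288−0.009310) = 4.274×0.1195 = 0.5109 mol·L⁻¹.
C_R = C_{R0}e^(−k₁τ) = 0.7060 mol·L⁻¹, so C_T = C_{R0}−C_R−C_S = 4.263 mol·L⁻¹; C_S/C_T = 0.120.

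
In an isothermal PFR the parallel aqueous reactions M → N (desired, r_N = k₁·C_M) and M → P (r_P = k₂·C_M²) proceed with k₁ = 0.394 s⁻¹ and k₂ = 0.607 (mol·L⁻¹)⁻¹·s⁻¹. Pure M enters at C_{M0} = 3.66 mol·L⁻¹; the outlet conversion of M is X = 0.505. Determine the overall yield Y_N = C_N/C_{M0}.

0.0994

C_M = C_{M0}(1−X) = 1.812 mol·L⁻¹.
Along a PFR/batch, dC_N/dC_M = −r_N/(r_N+r_P) = −k₁/(k₁+k₂·C_M).
Integrating from C_{M0} to C_M: C_N = (0.394/0.607)·ln[(0.394+0.607·3.66)/(0.394+0.607·1.81)] = 0.6491·ln(2.616/1.494) = 0.3637 mol·L⁻¹.
Y_N = C_N/C_{M0} = 0.3637/3.66 = 0.0994.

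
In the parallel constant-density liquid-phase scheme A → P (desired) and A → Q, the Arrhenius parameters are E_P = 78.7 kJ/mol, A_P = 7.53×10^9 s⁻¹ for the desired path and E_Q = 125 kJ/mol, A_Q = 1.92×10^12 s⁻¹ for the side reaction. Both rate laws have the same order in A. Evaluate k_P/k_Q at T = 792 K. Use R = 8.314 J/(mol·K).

4.44

k_P/k_Q = (A_P/A_Q)·exp[−(E_P−E_Q)/(RT)] = (A_P/A_Q)·exp[(E_Q−E_P)/(RT)].
(E_Q−E_P)/(RT) = (125−78.7)×10³/(8.314×792) = 46300/6585 = 7.031.
k_P/k_Q = (7.53×10^9/1.92×10^12)·exp(7.031) = 0.003922 × 1132 = 4.44.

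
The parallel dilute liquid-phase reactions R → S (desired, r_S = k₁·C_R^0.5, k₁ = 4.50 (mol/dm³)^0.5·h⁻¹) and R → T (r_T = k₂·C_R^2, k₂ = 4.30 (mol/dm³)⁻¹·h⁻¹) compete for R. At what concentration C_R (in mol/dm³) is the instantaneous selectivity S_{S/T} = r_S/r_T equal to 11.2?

0.206 mol/dm³

S_{S/T} = (k₁/k₂)·C_R^-1.5 ⇒ C_R = (S·k₂/k₁)^(1/(-1.5)).
= (11.2×4.30/4.50)^(-0.6667) = (10.70)^(-0.6667) = 0.206 mol/dm³.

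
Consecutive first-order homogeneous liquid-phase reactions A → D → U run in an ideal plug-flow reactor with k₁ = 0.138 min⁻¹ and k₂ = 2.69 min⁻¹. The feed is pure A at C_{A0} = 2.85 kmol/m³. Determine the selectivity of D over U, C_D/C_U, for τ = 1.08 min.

0.460

Solving the coupled first-order balances gives C_D(τ) = [k₁/(k₂−k₁)]·C_{A0}·(e^(−k₁τ) − e^(−k₂τ)).
e^(−k₁τ) = e^(−0.138×1.08) = e^(−0.1490) = 0.8615; e^(−k₂τ) = e^(−2.905) = 0.05474.
C_D = 0.138×2.85/(2.69−0.138) × (0.8615−0.05474) = 0.1541×0.8068 = 0.1243 kmol/m³.
C_A = C_{A0}e^(−k₁τ) = 2.455 kmol/m³, so C_U = C_{A0}−C_A−C_D = 0.2703 kmol/m³; C_D/C_U = 0.460.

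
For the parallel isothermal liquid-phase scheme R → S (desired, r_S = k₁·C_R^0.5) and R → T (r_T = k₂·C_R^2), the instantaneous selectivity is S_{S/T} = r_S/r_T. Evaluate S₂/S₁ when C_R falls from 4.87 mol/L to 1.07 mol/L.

S_{S/T} = (k₁/k₂)·C_R^-1.5, so S₂/S₁ = (C_{R,2}/C_{R,1})^-1.5.
= (1.07/4.87)^(-1.5) = (0.2197)^(-1.5) = 9.71.

9.71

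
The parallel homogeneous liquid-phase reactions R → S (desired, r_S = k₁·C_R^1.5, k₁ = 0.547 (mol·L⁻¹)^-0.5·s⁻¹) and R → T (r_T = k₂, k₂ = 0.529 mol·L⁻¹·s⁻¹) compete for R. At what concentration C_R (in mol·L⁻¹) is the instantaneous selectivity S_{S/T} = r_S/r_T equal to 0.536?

S_{S/T} = (k₁/k₂)·C_R^1.5 ⇒ C_R = (S·k₂/k₁)^(1/1.5).
= (0.536×0.529/0.547)^(0.6667) = (0.5184)^(0.6667) = 0.645 mol·L⁻¹.

0.645 mol·L⁻¹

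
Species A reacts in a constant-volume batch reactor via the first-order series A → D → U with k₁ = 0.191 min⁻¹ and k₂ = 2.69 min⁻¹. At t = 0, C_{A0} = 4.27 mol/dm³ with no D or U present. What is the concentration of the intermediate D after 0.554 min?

The intermediate concentration in a first-order A→B→C sequence is C_D = k₁C_{A0}(e^(−k₁t) − e^(−k₂t))/(k₂−k₁).
e^(−k₁t) = e^(−0.191×0.554) = e^(−0.1058) = 0.8996; e^(−k₂t) = e^(−1.490) = 0.2253.
C_D = 0.191×4.27/(2.69−0.191) × (0.8996−0.2253) = 0.3264×0.6743 = 0.2201 mol/dm³.

0.220 mol/dm³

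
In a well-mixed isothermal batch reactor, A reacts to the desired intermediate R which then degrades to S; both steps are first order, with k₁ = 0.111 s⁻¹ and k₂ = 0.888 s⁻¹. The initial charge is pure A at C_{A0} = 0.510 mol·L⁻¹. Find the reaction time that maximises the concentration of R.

2.68 s

For first-order series the maximum of C_R occurs at t_opt = ln(k₂/k₁)/(k₂−k₁).
= ln(0.888/0.111)/(0.888−0.111) = ln(8.000)/0.7770 = 2.079/0.7770 = 2.68 s.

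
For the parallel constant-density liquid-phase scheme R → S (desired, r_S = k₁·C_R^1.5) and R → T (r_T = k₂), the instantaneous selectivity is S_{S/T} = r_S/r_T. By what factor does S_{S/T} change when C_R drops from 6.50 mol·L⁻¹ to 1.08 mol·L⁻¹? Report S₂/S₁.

S_{S/T} = (k₁/k₂)·C_R^1.5, so S₂/S₁ = (C_{R,2}/C_{R,1})^1.5.
= (1.08/6.50)^1.5 = (0.1662)^1.5 = 0.0677.

0.0677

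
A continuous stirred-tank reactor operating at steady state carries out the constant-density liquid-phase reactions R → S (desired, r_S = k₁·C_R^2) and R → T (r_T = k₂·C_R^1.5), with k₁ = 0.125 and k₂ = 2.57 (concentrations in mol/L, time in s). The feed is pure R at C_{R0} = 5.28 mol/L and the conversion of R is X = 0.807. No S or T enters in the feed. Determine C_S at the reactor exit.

0.199 mol/L

Exit C_R = C_{R0}(1−X) = 5.28×0.193 = 1.019 mol/L.
A CSTR operates uniformly at the exit composition, giving r_S = 0.1298 and r_T = 2.644 (each k·C_R^n at C_R = 1.019).
Fraction of consumed R going to S: r_S/(r_S+r_T) = 0.04680.
C_S = 0.04680·C_{R0}·X = 0.04680×5.28×0.807 = 0.199 mol/L.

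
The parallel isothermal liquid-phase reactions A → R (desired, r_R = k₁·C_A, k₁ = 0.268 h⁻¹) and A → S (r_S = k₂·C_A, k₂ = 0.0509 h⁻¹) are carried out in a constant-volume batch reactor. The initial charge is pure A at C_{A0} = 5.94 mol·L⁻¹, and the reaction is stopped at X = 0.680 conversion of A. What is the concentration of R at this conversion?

3.39 mol·L⁻¹

C_A = C_{A0}(1−X) = 1.901 mol·L⁻¹.
Both paths are first order in A, so the instantaneous fraction to R is constant: dC_R/d(−C_A) = k₁/(k₁+k₂) = 0.8404.
C_R = 0.8404·(C_{A0}−C_A) = 0.8404×4.039 = 3.39 mol·L⁻¹.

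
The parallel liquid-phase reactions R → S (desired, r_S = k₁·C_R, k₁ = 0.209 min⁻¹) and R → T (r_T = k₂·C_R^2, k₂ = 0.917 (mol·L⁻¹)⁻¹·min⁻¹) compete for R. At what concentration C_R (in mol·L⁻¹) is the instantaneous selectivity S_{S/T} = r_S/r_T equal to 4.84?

0.0471 mol·L⁻¹

S_{S/T} = (k₁/k₂)·C_R⁻¹ ⇒ C_R = (S·k₂/k₁)^(-1).
= (4.84×0.917/0.209)^(-1) = (21.24)^(-1) = 0.0471 mol·L⁻¹.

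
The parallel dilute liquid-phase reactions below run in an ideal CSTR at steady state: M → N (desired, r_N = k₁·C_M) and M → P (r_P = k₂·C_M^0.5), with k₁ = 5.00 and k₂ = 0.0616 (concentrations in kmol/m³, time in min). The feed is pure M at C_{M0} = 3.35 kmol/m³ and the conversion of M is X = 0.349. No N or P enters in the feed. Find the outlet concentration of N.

Exit C_M = C_{M0}(1−X) = 3.35×0.651 = 2.181 kmol/m³.
Rates in a CSTR are evaluated at the outlet concentration: r_N = 5.00×2.181 = 10.90, r_P = 0.0616×2.181^0.5 = 0.09097.
Fraction of consumed M going to N: r_N/(r_N+r_P) = 0.9917.
C_N = 0.9917·C_{M0}·X = 0.9917×3.35×0.349 = 1.16 kmol/m³.

1.16 kmol/m³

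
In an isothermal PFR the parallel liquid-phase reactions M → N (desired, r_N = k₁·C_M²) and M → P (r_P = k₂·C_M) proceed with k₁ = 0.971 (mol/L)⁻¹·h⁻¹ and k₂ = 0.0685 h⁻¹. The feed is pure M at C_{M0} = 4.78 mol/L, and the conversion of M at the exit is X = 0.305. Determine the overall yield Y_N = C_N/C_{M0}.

0.300

C_M = C_{M0}(1−X) = 3.322 mol/L.
Along a PFR/batch, dC_P/dC_M = −r_P/(r_N+r_P) = −k₂/(k₂+k₁·C_M).
Integrating from C_{M0} to C_M: C_P = (0.0685/0.971)·ln[(0.0685+0.971·4.78)/(0.0685+0.971·3.32)] = 0.07055·ln(4.710/3.294) = 0.02522 mol/L.
Then C_N = (C_{M0}−C_M) − C_P = 1.458 − 0.02522 = 1.433 mol/L.
Y_N = C_N/C_{M0} = 1.433/4.78 = 0.300.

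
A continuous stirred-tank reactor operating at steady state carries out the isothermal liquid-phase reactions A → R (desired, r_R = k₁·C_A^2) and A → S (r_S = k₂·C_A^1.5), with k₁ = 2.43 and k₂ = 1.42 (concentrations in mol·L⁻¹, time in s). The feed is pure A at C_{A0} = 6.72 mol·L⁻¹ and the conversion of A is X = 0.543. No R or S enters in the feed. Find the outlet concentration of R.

2.74 mol·L⁻¹

Exit C_A = C_{A0}(1−X) = 6.72×0.457 = 3.071 mol·L⁻¹.
In a CSTR the entire volume is at exit conditions, so r_R = 2.43×3.071^2 = 22.92 and r_S = 1.42×3.071^1.5 = 7.642.
Fraction of consumed A going to R: r_R/(r_R+r_S) = 0.7499.
C_R = 0.7499·C_{A0}·X = 0.7499×6.72×0.543 = 2.74 mol·L⁻¹.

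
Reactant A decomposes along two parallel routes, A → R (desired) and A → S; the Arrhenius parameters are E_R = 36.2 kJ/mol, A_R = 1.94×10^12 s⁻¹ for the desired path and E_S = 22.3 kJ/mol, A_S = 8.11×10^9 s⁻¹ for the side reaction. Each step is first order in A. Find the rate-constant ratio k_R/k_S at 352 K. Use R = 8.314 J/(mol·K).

2.07

With equal orders, S_{R/S} = k_R/k_S = (A_R/A_S)·exp[(E_S−E_R)/(RT)].
(E_S−E_R)/(RT) = (22.3−36.2)×10³/(8.314×352) = -13900/2927 = -4.750.
k_R/k_S = (1.94×10^12/8.11×10^9)·exp(-4.750) = 239.2 × 0.008655 = 2.07.
Since E_R > E_S, raising the temperature improves selectivity toward R.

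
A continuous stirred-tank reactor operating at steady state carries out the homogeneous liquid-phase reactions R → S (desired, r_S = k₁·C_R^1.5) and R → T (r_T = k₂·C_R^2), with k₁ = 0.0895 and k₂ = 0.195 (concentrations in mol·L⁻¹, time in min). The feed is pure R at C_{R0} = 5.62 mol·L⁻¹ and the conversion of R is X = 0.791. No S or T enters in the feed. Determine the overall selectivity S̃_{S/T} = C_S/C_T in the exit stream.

0.423

Exit C_R = C_{R0}(1−X) = 5.62×0.209 = 1.175 mol·L⁻¹.
A CSTR operates uniformly at the exit composition, giving r_S = 0.1139 and r_T = 0.2690 (each k·C_R^n at C_R = 1.175).
Overall selectivity = C_S/C_T = r_Sτ/(r_Tτ) = r_S/r_T = 0.423.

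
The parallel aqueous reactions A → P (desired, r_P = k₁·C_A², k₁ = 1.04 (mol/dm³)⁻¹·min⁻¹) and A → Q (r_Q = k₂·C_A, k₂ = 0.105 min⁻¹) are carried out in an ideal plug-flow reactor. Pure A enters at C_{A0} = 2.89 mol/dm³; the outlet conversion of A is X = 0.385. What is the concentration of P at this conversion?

C_A = C_{A0}(1−X) = 1.777 mol/dm³.
Along a PFR/batch, dC_Q/dC_A = −r_Q/(r_P+r_Q) = −k₂/(k₂+k₁·C_A).
Integrating from C_{A0} to C_A: C_Q = (0.105/1.04)·ln[(0.105+1.04·2.89)/(0.105+1.04·1.78)] = 0.1010·ln(3.111/1.953) = 0.04697 mol/dm³.
Then C_P = (C_{A0}−C_A) − C_Q = 1.113 − 0.04697 = 1.066 mol/dm³.

1.07 mol/dm³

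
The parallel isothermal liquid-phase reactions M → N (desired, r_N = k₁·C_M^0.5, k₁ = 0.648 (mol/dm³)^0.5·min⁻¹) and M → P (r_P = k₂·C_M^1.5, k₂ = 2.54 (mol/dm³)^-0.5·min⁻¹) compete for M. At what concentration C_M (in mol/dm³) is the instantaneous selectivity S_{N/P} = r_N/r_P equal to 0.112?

S_{N/P} = (k₁/k₂)·C_M⁻¹ ⇒ C_M = (S·k₂/k₁)^(-1).
= (0.112×2.54/0.648)^(-1) = (0.4390)^(-1) = 2.28 mol/dm³.

2.28 mol/dm³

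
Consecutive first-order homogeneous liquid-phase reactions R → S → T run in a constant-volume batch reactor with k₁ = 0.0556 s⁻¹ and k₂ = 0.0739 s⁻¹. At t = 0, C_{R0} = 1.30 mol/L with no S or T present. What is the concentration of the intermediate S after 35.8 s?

The intermediate concentration in a first-order A→B→C sequence is C_S = k₁C_{R0}(e^(−k₁t) − e^(−k₂t))/(k₂−k₁).
e^(−k₁t) = e^(−0.0556×35.8) = e^(−1.990) = 0.1366; e^(−k₂t) = e^(−2.646) = 0.07096.
C_S = 0.0556×1.30/(0.0739−0.0556) × (0.1366−0.07096) = 3.950×0.06567 = 0.2594 mol/L.

0.259 mol/L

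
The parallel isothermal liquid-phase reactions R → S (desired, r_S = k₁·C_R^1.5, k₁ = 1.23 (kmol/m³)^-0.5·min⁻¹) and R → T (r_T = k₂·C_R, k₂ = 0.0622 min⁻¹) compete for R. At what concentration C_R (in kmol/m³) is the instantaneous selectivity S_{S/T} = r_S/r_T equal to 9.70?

S_{S/T} = (k₁/k₂)·C_R^0.5 ⇒ C_R = (S·k₂/k₁)^(2).
= (9.70×0.0622/1.23)^(2) = (0.4905)^(2) = 0.241 kmol/m³.

0.241 kmol/m³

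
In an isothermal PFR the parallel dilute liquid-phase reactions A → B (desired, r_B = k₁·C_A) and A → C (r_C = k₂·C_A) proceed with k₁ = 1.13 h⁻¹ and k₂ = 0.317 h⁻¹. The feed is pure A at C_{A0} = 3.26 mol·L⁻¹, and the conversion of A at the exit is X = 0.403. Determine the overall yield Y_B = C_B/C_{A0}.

C_A = C_{A0}(1−X) = 1.946 mol·L⁻¹.
Both paths are first order in A, so the instantaneous fraction to B is constant: dC_B/d(−C_A) = k₁/(k₁+k₂) = 0.7809.
C_B = 0.7809·(C_{A0}−C_A) = 0.7809×1.314 = 1.03 mol·L⁻¹.
Y_B = C_B/C_{A0} = 1.026/3.26 = 0.315.

0.315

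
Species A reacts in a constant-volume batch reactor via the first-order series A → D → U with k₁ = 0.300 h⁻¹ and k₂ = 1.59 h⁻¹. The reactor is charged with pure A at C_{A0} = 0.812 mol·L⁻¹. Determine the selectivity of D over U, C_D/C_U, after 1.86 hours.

0.395

The intermediate concentration in a first-order A→B→C sequence is C_D = k₁C_{A0}(e^(−k₁t) − e^(−k₂t))/(k₂−k₁).
e^(−k₁t) = e^(−0.300×1.86) = e^(−0.5580) = 0.5724; e^(−k₂t) = e^(−2.957) = 0.05195.
C_D = 0.300×0.812/(1.59−0.300) × (0.5724−0.05195) = 0.1888×0.5204 = 0.09827 mol·L⁻¹.
C_A = C_{A0}e^(−k₁t) = 0.4648 mol·L⁻¹, so C_U = C_{A0}−C_A−C_D = 0.2490 mol·L⁻¹; C_D/C_U = 0.395.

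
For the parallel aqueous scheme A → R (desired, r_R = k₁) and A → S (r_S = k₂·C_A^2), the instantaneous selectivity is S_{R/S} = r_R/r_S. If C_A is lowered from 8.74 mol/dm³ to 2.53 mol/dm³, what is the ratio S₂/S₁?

S_{R/S} = (k₁/k₂)·C_A^-2, so S₂/S₁ = (C_{A,2}/C_{A,1})^-2.
= (2.53/8.74)^(-2) = (0.2895)^(-2) = 11.9.
Selectivity toward R rises as C_A falls — low-concentration operation is favoured.

11.9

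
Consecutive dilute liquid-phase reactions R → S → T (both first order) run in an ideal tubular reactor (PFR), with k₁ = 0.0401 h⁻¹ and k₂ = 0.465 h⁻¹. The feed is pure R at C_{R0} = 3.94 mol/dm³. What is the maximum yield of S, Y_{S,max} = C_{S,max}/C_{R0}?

0.0684

For a first-order series the maximum intermediate yield is C_{S,max}/C_{R0} = (k₁/k₂)^[k₂/(k₂−k₁)].
= (0.0401/0.465)^(0.465/(0.465−0.0401)) = (0.08624)^(1.094) = 0.06843.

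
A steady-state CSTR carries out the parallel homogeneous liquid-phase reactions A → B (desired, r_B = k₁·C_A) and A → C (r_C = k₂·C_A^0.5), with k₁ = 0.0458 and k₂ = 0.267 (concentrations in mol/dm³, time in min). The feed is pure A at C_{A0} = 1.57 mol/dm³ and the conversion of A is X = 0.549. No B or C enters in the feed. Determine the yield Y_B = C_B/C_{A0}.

0.0692

Exit C_A = C_{A0}(1−X) = 1.57×0.451 = 0.7081 mol/dm³.
Rates in a CSTR are evaluated at the outlet concentration: r_B = 0.0458×0.7081 = 0.03243, r_C = 0.267×0.7081^0.5 = 0.2247.
Fraction of consumed A going to B: r_B/(r_B+r_C) = 0.1261.
C_B = 0.1261·C_{A0}·X = 0.1261×1.57×0.549 = 0.109 mol/dm³; Y_B = C_B/C_{A0} = 0.0692.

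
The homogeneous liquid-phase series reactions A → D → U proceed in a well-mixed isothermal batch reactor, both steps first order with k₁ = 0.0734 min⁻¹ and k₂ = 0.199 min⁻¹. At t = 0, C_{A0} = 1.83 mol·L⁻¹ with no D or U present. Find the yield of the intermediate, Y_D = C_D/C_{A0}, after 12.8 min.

For first-order series with pure A initially, C_D(t) = k₁C_{A0}/(k₂−k₁)·(e^(−k₁t) − e^(−k₂t)).
e^(−k₁t) = e^(−0.0734×12.8) = e^(−0.9395) = 0.3908; e^(−k₂t) = e^(−2.547) = 0.07830.
C_D = 0.0734×1.83/(0.199−0.0734) × (0.3908−0.07830) = 1.069×0.3125 = 0.3342 mol·L⁻¹.
Y_D = C_D/C_{A0} = 0.3342/1.83 = 0.183.

0.183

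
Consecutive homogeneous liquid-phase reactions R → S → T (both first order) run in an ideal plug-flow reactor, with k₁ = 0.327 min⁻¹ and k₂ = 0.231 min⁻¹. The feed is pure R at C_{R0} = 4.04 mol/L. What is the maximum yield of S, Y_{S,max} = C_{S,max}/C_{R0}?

0.433

At the optimum, C_{S,max}/C_{R0} = (k₁/k₂)^[k₂/(k₂−k₁)].
= (0.327/0.231)^(0.231/(0.231−0.327)) = (1.416)^(-2.406) = 0.4333.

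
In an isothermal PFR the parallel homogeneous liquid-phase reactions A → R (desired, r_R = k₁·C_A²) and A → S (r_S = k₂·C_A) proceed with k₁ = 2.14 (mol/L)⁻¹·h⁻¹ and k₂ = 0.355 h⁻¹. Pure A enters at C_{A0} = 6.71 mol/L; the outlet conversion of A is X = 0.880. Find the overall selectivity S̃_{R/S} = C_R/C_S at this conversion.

C_A = C_{A0}(1−X) = 0.8052 mol/L.
Along a PFR/batch, dC_S/dC_A = −r_S/(r_R+r_S) = −k₂/(k₂+k₁·C_A).
Integrating from C_{A0} to C_A: C_S = (0.355/2.14)·ln[(0.355+2.14·6.71)/(0.355+2.14·0.805)] = 0.1659·ln(14.71/2.078) = 0.3247 mol/L.
Then C_R = (C_{A0}−C_A) − C_S = 5.905 − 0.3247 = 5.580 mol/L.
S̃_{R/S} = C_R/C_S = 5.580/0.3247 = 17.2.

17.2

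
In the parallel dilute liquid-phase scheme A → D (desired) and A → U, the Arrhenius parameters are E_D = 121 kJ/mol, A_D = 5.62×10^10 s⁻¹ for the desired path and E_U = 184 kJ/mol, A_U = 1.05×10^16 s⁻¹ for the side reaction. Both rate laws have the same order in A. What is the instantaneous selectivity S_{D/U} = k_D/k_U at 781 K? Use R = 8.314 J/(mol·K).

With equal orders, S_{D/U} = k_D/k_U = (A_D/A_U)·exp[(E_U−E_D)/(RT)].
(E_U−E_D)/(RT) = (184−121)×10³/(8.314×781) = 63000/6493 = 9.702.
k_D/k_U = (5.62×10^10/1.05×10^16)·exp(9.702) = 5.352×10^-6 × 16357 = 0.0875.
Since E_D < E_U, lowering the temperature improves selectivity toward D.

0.0875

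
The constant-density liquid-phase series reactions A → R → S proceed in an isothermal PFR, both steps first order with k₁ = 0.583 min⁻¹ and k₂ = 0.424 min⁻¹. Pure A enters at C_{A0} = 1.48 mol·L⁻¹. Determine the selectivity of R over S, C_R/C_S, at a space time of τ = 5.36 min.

The intermediate concentration in a first-order A→B→C sequence is C_R = k₁C_{A0}(e^(−k₁τ) − e^(−k₂τ))/(k₂−k₁).
e^(−k₁τ) = e^(−0.583×5.36) = e^(−3.125) = 0.04394; e^(−k₂τ) = e^(−2.273) = 0.1030.
C_R = 0.583×1.48/(0.424−0.583) × (0.04394−0.1030) = (-5.427)×(-0.05910) = 0.3207 mol·L⁻¹.
C_A = C_{A0}e^(−k₁τ) = 0.06503 mol·L⁻¹, so C_S = C_{A0}−C_A−C_R = 1.094 mol·L⁻¹; C_R/C_S = 0.293.

0.293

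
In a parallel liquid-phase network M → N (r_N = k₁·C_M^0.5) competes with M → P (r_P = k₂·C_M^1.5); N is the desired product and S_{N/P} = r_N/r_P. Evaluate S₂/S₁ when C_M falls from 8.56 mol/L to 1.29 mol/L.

S_{N/P} = (k₁/k₂)·C_M⁻¹, so S₂/S₁ = (C_{M,2}/C_{M,1})⁻¹.
= 8.56/1.29 = 6.64.
Selectivity toward N rises as C_M falls — low-concentration operation is favoured.

6.64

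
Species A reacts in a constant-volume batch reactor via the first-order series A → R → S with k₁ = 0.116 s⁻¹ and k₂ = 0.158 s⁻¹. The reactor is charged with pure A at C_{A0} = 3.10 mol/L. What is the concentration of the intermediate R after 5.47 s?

Solving the coupled first-order balances gives C_R(t) = [k₁/(k₂−k₁)]·C_{A0}·(e^(−k₁t) − e^(−k₂t)).
e^(−k₁t) = e^(−0.116×5.47) = e^(−0.6345) = 0.5302; e^(−k₂t) = e^(−0.8643) = 0.4214.
C_R = 0.116×3.10/(0.158−0.116) × (0.5302−0.4214) = 8.562×0.1088 = 0.9318 mol/L.

0.932 mol/L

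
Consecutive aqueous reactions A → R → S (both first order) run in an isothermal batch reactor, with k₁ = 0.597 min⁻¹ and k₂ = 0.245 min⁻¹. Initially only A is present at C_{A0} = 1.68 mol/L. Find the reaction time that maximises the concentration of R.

The intermediate peaks when r₁ = r₂, i.e. k₁e^(−k₁t) = k₂e^(−k₂t), giving t_opt = ln(k₂/k₁)/(k₂−k₁).
= ln(0.245/0.597)/(0.245−0.597) = ln(0.4104)/-0.3520 = -0.8907/-0.3520 = 2.53 min.

2.53 min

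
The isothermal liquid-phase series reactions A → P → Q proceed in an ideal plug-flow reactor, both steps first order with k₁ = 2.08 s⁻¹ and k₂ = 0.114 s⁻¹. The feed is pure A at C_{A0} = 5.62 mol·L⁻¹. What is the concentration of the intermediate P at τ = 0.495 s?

3.50 mol·L⁻¹

Solving the coupled first-order balances gives C_P(τ) = [k₁/(k₂−k₁)]·C_{A0}·(e^(−k₁τ) − e^(−k₂τ)).
e^(−k₁τ) = e^(−2.08×0.495) = e^(−1.030) = 0.3571; e^(−k₂τ) = e^(−0.05643) = 0.9451.
C_P = 2.08×5.62/(0.114−2.08) × (0.3571−0.9451) = (-5.946)×(-0.5880) = 3.496 mol·L⁻¹.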